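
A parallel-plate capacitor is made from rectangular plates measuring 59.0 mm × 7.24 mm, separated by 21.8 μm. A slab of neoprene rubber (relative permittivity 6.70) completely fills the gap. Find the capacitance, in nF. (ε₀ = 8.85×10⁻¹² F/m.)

C ≈ 1.16 nF

A = 59.0 × 7.24 mm² = 4.27×10⁻⁴ m².
C = κε₀A/d = 6.70 × 8.85×10⁻¹² × 4.27×10⁻⁴ / 2.18×10⁻⁵ = 1.16×10⁻⁹ F.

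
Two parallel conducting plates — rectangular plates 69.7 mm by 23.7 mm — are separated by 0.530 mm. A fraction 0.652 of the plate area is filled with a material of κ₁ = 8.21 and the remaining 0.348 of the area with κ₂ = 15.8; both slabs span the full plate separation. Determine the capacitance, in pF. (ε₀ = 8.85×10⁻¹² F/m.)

299 pF

A = 69.7 × 23.7 mm² = 1.65×10⁻³ m².
Side-by-side slabs ⇒ two capacitors in parallel, each spanning the full gap.
C₁ = κ₁ε₀A₁/d = 8.21 × 8.85×10⁻¹² × 1.08×10⁻³ / 5.30×10⁻⁴ = 1.48×10⁻¹⁰ F.
C₂ = κ₂ε₀A₂/d = 15.8 × 8.85×10⁻¹² × 5.75×10⁻⁴ / 5.30×10⁻⁴ = 1.52×10⁻¹⁰ F.
C = C₁ + C₂ = 2.99×10⁻¹⁰ F.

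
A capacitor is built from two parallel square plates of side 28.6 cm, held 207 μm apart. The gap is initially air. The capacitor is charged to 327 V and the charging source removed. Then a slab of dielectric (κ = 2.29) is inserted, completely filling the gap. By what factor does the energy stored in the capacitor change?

U₂/U₁ ≈ 0.437

Isolated ⇒ Q is held fixed.
C₂ = 2.29 C₁ and U = Q²/(2C), so U₂/U₁ = C₁/C₂ = 0.437.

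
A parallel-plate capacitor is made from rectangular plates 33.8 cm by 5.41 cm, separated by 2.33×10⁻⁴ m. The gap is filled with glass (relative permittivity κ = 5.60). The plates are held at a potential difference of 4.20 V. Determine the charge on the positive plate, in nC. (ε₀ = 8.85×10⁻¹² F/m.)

16.3 nC

A = 33.8 × 5.41 cm² = 1.83×10⁻² m².
C = κε₀A/d = 5.60 × 8.85×10⁻¹² × 1.83×10⁻² / 2.33×10⁻⁴ = 3.89×10⁻⁹ F.
Q = CV = 3.89×10⁻⁹ × 4.20 = 1.63×10⁻⁸ C.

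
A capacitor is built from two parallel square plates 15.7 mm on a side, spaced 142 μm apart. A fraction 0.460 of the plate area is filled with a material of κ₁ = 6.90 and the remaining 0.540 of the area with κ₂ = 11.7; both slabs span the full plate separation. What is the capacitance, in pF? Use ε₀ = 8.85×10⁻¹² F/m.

C ≈ 146 pF

A = (15.7 mm)² = 2.46×10⁻⁴ m².
Side-by-side slabs ⇒ two capacitors in parallel, each spanning the full gap.
C₁ = κ₁ε₀A₁/d = 6.90 × 8.85×10⁻¹² × 1.13×10⁻⁴ / 1.42×10⁻⁴ = 4.88×10⁻¹¹ F.
C₂ = κ₂ε₀A₂/d = 11.7 × 8.85×10⁻¹² × 1.33×10⁻⁴ / 1.42×10⁻⁴ = 9.71×10⁻¹¹ F.
C = C₁ + C₂ = 1.46×10⁻¹⁰ F.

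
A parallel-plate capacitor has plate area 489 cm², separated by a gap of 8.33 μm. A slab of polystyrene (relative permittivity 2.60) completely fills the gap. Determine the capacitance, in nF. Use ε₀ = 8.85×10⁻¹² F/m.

C ≈ 135 nF

A = 489 cm² = 4.89×10⁻² m².
C = κε₀A/d = 2.60 × 8.85×10⁻¹² × 4.89×10⁻² / 8.33×10⁻⁶ = 1.35×10⁻⁷ F.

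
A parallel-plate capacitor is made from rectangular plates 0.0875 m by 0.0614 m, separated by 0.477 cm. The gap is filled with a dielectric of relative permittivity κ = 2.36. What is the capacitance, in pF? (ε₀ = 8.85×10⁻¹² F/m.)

23.5 pF

A = 0.0875 × 0.0614 m² = 5.37×10⁻³ m².
C = κε₀A/d = 2.36 × 8.85×10⁻¹² × 5.37×10⁻³ / 4.77×10⁻³ = 2.35×10⁻¹¹ F.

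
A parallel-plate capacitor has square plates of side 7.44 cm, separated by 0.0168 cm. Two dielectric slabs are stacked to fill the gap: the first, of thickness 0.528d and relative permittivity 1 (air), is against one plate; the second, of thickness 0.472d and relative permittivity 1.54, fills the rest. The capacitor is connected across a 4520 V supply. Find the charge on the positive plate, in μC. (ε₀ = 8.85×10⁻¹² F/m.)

Q ≈ 1.58 μC

A = (7.44 cm)² = 5.54×10⁻³ m².
Stacked slabs ⇒ two capacitors in series, each with the full plate area.
C₁ = κ₁ε₀A/d₁ = 1.00 × 8.85×10⁻¹² × 5.54×10⁻³ / 8.87×10⁻⁵ = 5.52×10⁻¹⁰ F.
C₂ = κ₂ε₀A/d₂ = 1.54 × 8.85×10⁻¹² × 5.54×10⁻³ / 7.93×10⁻⁵ = 9.51×10⁻¹⁰ F.
C = (1/C₁ + 1/C₂)⁻¹ = 3.49×10⁻¹⁰ F.
Q = CV = 3.49×10⁻¹⁰ × 4520 = 1.58×10⁻⁶ C.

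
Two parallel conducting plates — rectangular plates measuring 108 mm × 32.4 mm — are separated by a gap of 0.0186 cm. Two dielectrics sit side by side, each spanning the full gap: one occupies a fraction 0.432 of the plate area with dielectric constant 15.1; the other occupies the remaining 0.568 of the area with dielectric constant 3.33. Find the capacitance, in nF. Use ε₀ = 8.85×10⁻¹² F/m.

1.40 nF

A = 108 × 32.4 mm² = 3.50×10⁻³ m².
Side-by-side slabs ⇒ two capacitors in parallel, each spanning the full gap.
C₁ = κ₁ε₀A₁/d = 15.1 × 8.85×10⁻¹² × 1.51×10⁻³ / 1.86×10⁻⁴ = 1.09×10⁻⁹ F.
C₂ = κ₂ε₀A₂/d = 3.33 × 8.85×10⁻¹² × 1.99×10⁻³ / 1.86×10⁻⁴ = 3.15×10⁻¹⁰ F.
C = C₁ + C₂ = 1.40×10⁻⁹ F.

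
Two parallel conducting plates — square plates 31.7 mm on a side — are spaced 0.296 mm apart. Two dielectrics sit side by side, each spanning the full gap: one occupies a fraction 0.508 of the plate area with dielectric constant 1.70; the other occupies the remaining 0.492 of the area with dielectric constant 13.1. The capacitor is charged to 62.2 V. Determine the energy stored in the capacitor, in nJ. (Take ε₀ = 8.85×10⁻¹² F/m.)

U ≈ 425 nJ

A = (31.7 mm)² = 1.00×10⁻³ m².
Side-by-side slabs ⇒ two capacitors in parallel, each spanning the full gap.
C₁ = κ₁ε₀A₁/d = 1.70 × 8.85×10⁻¹² × 5.10×10⁻⁴ / 2.96×10⁻⁴ = 2.59×10⁻¹¹ F.
C₂ = κ₂ε₀A₂/d = 13.1 × 8.85×10⁻¹² × 4.94×10⁻⁴ / 2.96×10⁻⁴ = 1.94×10⁻¹⁰ F.
C = C₁ + C₂ = 2.20×10⁻¹⁰ F.
U = ½CV² = ½ × 2.20×10⁻¹⁰ × (62.2)² = 4.25×10⁻⁷ J.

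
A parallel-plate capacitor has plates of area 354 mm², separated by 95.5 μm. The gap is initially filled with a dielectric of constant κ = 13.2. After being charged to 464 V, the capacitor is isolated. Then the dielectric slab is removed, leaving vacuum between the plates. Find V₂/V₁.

Isolated ⇒ Q is held fixed.
C₂ = 0.0758 C₁ and V = Q/C, so V₂/V₁ = C₁/C₂ = 13.2.

V₂/V₁ ≈ 13.2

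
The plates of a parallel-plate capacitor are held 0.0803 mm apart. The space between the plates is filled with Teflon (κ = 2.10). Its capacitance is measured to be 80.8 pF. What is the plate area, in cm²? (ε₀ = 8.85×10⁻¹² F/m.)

A = Cd/(κε₀) = 8.08×10⁻¹¹ × 8.03×10⁻⁵ / (2.10 × 8.85×10⁻¹²) = 3.49×10⁻⁴ m².

3.49 cm²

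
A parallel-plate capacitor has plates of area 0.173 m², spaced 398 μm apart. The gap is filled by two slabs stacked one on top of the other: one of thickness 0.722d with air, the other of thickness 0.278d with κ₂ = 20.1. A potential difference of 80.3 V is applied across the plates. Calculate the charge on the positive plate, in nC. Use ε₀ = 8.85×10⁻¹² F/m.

Stacked slabs ⇒ two capacitors in series, each with the full plate area.
C₁ = κ₁ε₀A/d₁ = 1.00 × 8.85×10⁻¹² × 0.173 / 2.87×10⁻⁴ = 5.33×10⁻⁹ F.
C₂ = κ₂ε₀A/d₂ = 20.1 × 8.85×10⁻¹² × 0.173 / 1.11×10⁻⁴ = 2.78×10⁻⁷ F.
C = (1/C₁ + 1/C₂)⁻¹ = 5.23×10⁻⁹ F.
Q = CV = 5.23×10⁻⁹ × 80.3 = 4.20×10⁻⁷ C.

420 nC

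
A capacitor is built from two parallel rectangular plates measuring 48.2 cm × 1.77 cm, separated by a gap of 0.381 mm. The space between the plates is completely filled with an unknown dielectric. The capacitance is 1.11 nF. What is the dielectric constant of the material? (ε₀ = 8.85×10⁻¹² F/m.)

A = 48.2 × 1.77 cm² = 8.53×10⁻³ m².
κ = Cd/(ε₀A) = 1.11×10⁻⁹ × 3.81×10⁻⁴ / (8.85×10⁻¹² × 8.53×10⁻³) = 5.60.

5.60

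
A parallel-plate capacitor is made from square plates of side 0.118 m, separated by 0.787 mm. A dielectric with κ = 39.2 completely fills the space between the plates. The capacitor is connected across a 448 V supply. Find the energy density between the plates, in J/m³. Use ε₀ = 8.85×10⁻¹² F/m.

E = V/d = 448 / 7.87×10⁻⁴ = 5.69×10⁵ V/m.
u = ½κε₀E² = ½ × 39.2 × 8.85×10⁻¹² × (5.69×10⁵)² = 56.2 J/m³.

56.2 J/m³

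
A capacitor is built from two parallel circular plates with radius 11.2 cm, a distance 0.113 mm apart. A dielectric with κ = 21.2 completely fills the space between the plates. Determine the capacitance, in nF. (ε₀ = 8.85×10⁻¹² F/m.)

A = π(11.2 cm)² = 3.94×10⁻² m².
C = κε₀A/d = 21.2 × 8.85×10⁻¹² × 3.94×10⁻² / 1.13×10⁻⁴ = 6.54×10⁻⁸ F.

C ≈ 65.4 nF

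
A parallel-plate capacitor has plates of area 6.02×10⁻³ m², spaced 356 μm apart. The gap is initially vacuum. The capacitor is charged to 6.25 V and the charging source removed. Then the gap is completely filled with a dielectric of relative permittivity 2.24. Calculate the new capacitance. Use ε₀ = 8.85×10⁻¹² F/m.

C ≈ 335 pF

Initially C₁ = ε₀A/d = 8.85×10⁻¹² × 6.02×10⁻³ / 3.56×10⁻⁴ = 1.50×10⁻¹⁰ F.
C = κε₀A/d scales with κ, so C₂/C₁ = κ = 2.24.
C₂ = 2.24 × 1.50×10⁻¹⁰ = 3.35×10⁻¹⁰ F.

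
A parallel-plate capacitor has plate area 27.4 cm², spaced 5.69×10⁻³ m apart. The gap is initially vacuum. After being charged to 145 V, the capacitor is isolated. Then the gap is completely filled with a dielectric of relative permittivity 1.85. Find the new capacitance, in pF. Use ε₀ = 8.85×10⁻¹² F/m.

7.88 pF

A = 27.4 cm² = 2.74×10⁻³ m².
Initially C₁ = ε₀A/d = 8.85×10⁻¹² × 2.74×10⁻³ / 5.69×10⁻³ = 4.26×10⁻¹² F.
C = κε₀A/d scales with κ, so C₂/C₁ = κ = 1.85.
C₂ = 1.85 × 4.26×10⁻¹² = 7.88×10⁻¹² F.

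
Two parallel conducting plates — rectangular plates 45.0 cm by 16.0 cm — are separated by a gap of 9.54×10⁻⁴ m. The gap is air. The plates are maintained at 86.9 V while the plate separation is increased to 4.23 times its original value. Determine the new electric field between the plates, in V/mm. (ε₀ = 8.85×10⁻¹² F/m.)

A = 45.0 × 16.0 cm² = 7.20×10⁻² m².
Initially C₁ = ε₀A/d = 8.85×10⁻¹² × 7.20×10⁻² / 9.54×10⁻⁴ = 6.68×10⁻¹⁰ F.
E₁ = 9.11×10⁴ V/m.
Battery connected ⇒ V is held fixed. E = V/d, so E₂/E₁ = d₁/d₂ = 0.236.
E₂ = 0.236 × 9.11×10⁴ = 2.15×10⁴ V/m.

E ≈ 21.5 V/mm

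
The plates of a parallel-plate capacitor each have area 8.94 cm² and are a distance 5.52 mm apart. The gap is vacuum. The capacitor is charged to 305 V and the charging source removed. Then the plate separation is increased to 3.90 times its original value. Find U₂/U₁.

U₂/U₁ ≈ 3.90

Isolated ⇒ Q is held fixed.
C₂ = 0.256 C₁ and U = Q²/(2C), so U₂/U₁ = C₁/C₂ = 3.90.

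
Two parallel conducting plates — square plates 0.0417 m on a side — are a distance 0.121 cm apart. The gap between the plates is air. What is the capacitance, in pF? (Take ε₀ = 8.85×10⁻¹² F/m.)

12.7 pF

A = (0.0417 m)² = 1.74×10⁻³ m².
C = ε₀A/d = 8.85×10⁻¹² × 1.74×10⁻³ / 1.21×10⁻³ = 1.27×10⁻¹¹ F.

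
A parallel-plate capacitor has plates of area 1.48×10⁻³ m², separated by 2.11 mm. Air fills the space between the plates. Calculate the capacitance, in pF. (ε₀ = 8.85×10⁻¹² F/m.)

C ≈ 6.21 pF

C = ε₀A/d = 8.85×10⁻¹² × 1.48×10⁻³ / 2.11×10⁻³ = 6.21×10⁻¹² F.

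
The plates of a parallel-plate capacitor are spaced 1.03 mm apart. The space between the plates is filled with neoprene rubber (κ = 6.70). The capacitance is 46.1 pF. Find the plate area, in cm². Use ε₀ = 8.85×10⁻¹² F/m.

A = Cd/(κε₀) = 4.61×10⁻¹¹ × 1.03×10⁻³ / (6.70 × 8.85×10⁻¹²) = 8.01×10⁻⁴ m².

8.01 cm²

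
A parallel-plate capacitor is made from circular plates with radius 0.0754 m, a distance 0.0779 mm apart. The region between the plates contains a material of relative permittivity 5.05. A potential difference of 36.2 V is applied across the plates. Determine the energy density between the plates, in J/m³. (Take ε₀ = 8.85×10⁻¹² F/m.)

4.83 J/m³

E = V/d = 36.2 / 7.79×10⁻⁵ = 4.65×10⁵ V/m.
u = ½κε₀E² = ½ × 5.05 × 8.85×10⁻¹² × (4.65×10⁵)² = 4.83 J/m³.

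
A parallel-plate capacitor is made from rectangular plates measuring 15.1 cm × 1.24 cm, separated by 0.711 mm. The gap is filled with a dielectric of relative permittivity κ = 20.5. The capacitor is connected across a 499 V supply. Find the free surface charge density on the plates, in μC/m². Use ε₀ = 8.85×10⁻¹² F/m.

A = 15.1 × 1.24 cm² = 1.87×10⁻³ m².
C = κε₀A/d = 20.5 × 8.85×10⁻¹² × 1.87×10⁻³ / 7.11×10⁻⁴ = 4.78×10⁻¹⁰ F.
σ = Q/A = CV/A = 4.78×10⁻¹⁰ × 499 / 1.87×10⁻³ = 1.27×10⁻⁴ C/m².

σ ≈ 127 μC/m²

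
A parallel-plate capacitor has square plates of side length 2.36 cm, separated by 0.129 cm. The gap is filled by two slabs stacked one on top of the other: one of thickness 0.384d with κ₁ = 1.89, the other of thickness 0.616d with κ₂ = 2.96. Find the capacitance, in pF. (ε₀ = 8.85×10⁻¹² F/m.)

9.29 pF

A = (2.36 cm)² = 5.57×10⁻⁴ m².
Stacked slabs ⇒ two capacitors in series, each with the full plate area.
C₁ = κ₁ε₀A/d₁ = 1.89 × 8.85×10⁻¹² × 5.57×10⁻⁴ / 4.95×10⁻⁴ = 1.88×10⁻¹¹ F.
C₂ = κ₂ε₀A/d₂ = 2.96 × 8.85×10⁻¹² × 5.57×10⁻⁴ / 7.95×10⁻⁴ = 1.84×10⁻¹¹ F.
C = (1/C₁ + 1/C₂)⁻¹ = 9.29×10⁻¹² F.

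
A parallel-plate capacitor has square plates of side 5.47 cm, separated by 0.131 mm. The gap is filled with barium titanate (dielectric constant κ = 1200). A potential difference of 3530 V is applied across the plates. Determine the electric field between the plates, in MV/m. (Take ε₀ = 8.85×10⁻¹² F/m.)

E = V/d = 3530 / 1.31×10⁻⁴ = 2.69×10⁷ V/m.

26.9 MV/m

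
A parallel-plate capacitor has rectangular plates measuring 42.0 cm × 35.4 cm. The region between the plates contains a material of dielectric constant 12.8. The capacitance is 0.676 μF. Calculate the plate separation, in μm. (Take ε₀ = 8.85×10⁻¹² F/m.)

A = 42.0 × 35.4 cm² = 0.149 m².
d = κε₀A/C = 12.8 × 8.85×10⁻¹² × 0.149 / 6.76×10⁻⁷ = 2.49×10⁻⁵ m.

24.9 μm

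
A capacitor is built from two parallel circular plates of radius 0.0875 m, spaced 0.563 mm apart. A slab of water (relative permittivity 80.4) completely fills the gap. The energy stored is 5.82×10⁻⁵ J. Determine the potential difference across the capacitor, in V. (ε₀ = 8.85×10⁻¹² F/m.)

A = π(0.0875 m)² = 2.41×10⁻² m².
C = κε₀A/d = 80.4 × 8.85×10⁻¹² × 2.41×10⁻² / 5.63×10⁻⁴ = 3.04×10⁻⁸ F.
V = √(2U/C) = √(2 × 5.82×10⁻⁵ / 3.04×10⁻⁸) = 61.9 V.

V ≈ 61.9 V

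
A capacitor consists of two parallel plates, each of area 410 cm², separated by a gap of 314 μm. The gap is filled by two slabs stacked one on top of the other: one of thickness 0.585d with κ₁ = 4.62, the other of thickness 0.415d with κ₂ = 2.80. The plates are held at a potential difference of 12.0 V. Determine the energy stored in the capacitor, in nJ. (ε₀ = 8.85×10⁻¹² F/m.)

U ≈ 303 nJ

A = 410 cm² = 4.10×10⁻² m².
Stacked slabs ⇒ two capacitors in series, each with the full plate area.
C₁ = κ₁ε₀A/d₁ = 4.62 × 8.85×10⁻¹² × 4.10×10⁻² / 1.84×10⁻⁴ = 9.13×10⁻⁹ F.
C₂ = κ₂ε₀A/d₂ = 2.80 × 8.85×10⁻¹² × 4.10×10⁻² / 1.30×10⁻⁴ = 7.80×10⁻⁹ F.
C = (1/C₁ + 1/C₂)⁻¹ = 4.20×10⁻⁹ F.
U = ½CV² = ½ × 4.20×10⁻⁹ × (12.0)² = 3.03×10⁻⁷ J.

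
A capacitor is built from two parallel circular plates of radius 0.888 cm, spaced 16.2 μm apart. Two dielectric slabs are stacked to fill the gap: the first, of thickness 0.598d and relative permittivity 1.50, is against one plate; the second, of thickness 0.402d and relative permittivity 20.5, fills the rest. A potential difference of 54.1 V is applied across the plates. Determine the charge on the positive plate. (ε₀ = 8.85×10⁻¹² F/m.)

17.5 nC

A = π(0.888 cm)² = 2.48×10⁻⁴ m².
Stacked slabs ⇒ two capacitors in series, each with the full plate area.
C₁ = κ₁ε₀A/d₁ = 1.50 × 8.85×10⁻¹² × 2.48×10⁻⁴ / 9.69×10⁻⁶ = 3.39×10⁻¹⁰ F.
C₂ = κ₂ε₀A/d₂ = 20.5 × 8.85×10⁻¹² × 2.48×10⁻⁴ / 6.51×10⁻⁶ = 6.90×10⁻⁹ F.
C = (1/C₁ + 1/C₂)⁻¹ = 3.24×10⁻¹⁰ F.
Q = CV = 3.24×10⁻¹⁰ × 54.1 = 1.75×10⁻⁸ C.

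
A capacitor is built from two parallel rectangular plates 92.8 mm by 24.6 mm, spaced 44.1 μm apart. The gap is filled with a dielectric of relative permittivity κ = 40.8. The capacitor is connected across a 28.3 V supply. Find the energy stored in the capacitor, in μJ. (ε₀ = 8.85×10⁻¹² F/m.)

U ≈ 7.48 μJ

A = 92.8 × 24.6 mm² = 2.28×10⁻³ m².
C = κε₀A/d = 40.8 × 8.85×10⁻¹² × 2.28×10⁻³ / 4.41×10⁻⁵ = 1.87×10⁻⁸ F.
U = ½CV² = ½ × 1.87×10⁻⁸ × (28.3)² = 7.48×10⁻⁶ J.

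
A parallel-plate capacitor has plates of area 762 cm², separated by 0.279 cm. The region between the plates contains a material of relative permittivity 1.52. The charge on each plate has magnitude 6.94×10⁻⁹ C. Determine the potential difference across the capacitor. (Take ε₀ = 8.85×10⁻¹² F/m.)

A = 762 cm² = 7.62×10⁻² m².
C = κε₀A/d = 1.52 × 8.85×10⁻¹² × 7.62×10⁻² / 2.79×10⁻³ = 3.67×10⁻¹⁰ F.
V = Q/C = 6.94×10⁻⁹ / 3.67×10⁻¹⁰ = 18.9 V.

18.9 V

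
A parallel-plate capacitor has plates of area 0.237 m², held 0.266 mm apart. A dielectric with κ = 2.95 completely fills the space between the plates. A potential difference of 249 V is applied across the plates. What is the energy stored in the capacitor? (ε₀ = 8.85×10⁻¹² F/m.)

0.721 mJ

C = κε₀A/d = 2.95 × 8.85×10⁻¹² × 0.237 / 2.66×10⁻⁴ = 2.33×10⁻⁸ F.
U = ½CV² = ½ × 2.33×10⁻⁸ × (249)² = 7.21×10⁻⁴ J.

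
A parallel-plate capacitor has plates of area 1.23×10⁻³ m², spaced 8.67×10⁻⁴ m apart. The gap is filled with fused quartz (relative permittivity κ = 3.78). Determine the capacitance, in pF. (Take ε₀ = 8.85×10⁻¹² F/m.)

C = κε₀A/d = 3.78 × 8.85×10⁻¹² × 1.23×10⁻³ / 8.67×10⁻⁴ = 4.75×10⁻¹¹ F.

C ≈ 47.5 pF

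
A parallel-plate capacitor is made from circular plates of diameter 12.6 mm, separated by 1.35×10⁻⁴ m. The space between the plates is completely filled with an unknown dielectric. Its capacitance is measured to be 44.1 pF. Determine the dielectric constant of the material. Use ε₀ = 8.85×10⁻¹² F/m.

A = π(12.6/2 mm)² = 1.25×10⁻⁴ m².
κ = Cd/(ε₀A) = 4.41×10⁻¹¹ × 1.35×10⁻⁴ / (8.85×10⁻¹² × 1.25×10⁻⁴) = 5.40.

5.40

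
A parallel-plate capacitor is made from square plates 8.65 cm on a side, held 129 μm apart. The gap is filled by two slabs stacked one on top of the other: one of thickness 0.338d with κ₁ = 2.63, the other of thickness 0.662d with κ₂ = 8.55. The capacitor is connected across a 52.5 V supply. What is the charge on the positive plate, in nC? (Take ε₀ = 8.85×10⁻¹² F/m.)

131 nC

A = (8.65 cm)² = 7.48×10⁻³ m².
Stacked slabs ⇒ two capacitors in series, each with the full plate area.
C₁ = κ₁ε₀A/d₁ = 2.63 × 8.85×10⁻¹² × 7.48×10⁻³ / 4.36×10⁻⁵ = 3.99×10⁻⁹ F.
C₂ = κ₂ε₀A/d₂ = 8.55 × 8.85×10⁻¹² × 7.48×10⁻³ / 8.54×10⁻⁵ = 6.63×10⁻⁹ F.
C = (1/C₁ + 1/C₂)⁻¹ = 2.49×10⁻⁹ F.
Q = CV = 2.49×10⁻⁹ × 52.5 = 1.31×10⁻⁷ C.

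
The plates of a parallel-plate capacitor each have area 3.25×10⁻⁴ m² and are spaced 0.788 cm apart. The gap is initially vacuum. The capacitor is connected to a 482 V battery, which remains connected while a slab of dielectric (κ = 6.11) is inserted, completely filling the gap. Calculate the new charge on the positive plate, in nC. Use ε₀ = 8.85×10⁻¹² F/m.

1.07 nC

Initially C₁ = ε₀A/d = 8.85×10⁻¹² × 3.25×10⁻⁴ / 7.88×10⁻³ = 3.65×10⁻¹³ F.
Q₁ = 1.76×10⁻¹⁰ C.
Battery connected ⇒ V is held fixed. C₂ = 6.11 C₁ and Q = CV, so Q₂/Q₁ = C₂/C₁ = 6.11.
Q₂ = 6.11 × 1.76×10⁻¹⁰ = 1.07×10⁻⁹ C.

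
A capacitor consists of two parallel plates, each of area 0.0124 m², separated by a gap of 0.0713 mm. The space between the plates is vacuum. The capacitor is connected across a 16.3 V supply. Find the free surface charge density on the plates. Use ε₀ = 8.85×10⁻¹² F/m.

σ ≈ 2.02 μC/m²

C = ε₀A/d = 8.85×10⁻¹² × 1.24×10⁻² / 7.13×10⁻⁵ = 1.54×10⁻⁹ F.
σ = Q/A = CV/A = 1.54×10⁻⁹ × 16.3 / 1.24×10⁻² = 2.02×10⁻⁶ C/m².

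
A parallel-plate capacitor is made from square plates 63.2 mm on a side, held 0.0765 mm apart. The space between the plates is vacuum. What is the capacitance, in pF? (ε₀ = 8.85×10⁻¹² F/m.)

C ≈ 462 pF

A = (63.2 mm)² = 3.99×10⁻³ m².
C = ε₀A/d = 8.85×10⁻¹² × 3.99×10⁻³ / 7.65×10⁻⁵ = 4.62×10⁻¹⁰ F.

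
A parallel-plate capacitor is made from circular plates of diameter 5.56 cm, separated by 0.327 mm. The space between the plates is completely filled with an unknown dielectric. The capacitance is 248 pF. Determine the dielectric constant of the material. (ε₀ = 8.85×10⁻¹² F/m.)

A = π(5.56/2 cm)² = 2.43×10⁻³ m².
κ = Cd/(ε₀A) = 2.48×10⁻¹⁰ × 3.27×10⁻⁴ / (8.85×10⁻¹² × 2.43×10⁻³) = 3.77.

κ ≈ 3.77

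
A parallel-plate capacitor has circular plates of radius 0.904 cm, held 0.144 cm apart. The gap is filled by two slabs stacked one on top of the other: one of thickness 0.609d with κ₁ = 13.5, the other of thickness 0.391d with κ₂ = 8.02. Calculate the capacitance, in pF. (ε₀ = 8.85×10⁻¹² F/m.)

16.8 pF

A = π(0.904 cm)² = 2.57×10⁻⁴ m².
Stacked slabs ⇒ two capacitors in series, each with the full plate area.
C₁ = κ₁ε₀A/d₁ = 13.5 × 8.85×10⁻¹² × 2.57×10⁻⁴ / 8.77×10⁻⁴ = 3.50×10⁻¹¹ F.
C₂ = κ₂ε₀A/d₂ = 8.02 × 8.85×10⁻¹² × 2.57×10⁻⁴ / 5.63×10⁻⁴ = 3.24×10⁻¹¹ F.
C = (1/C₁ + 1/C₂)⁻¹ = 1.68×10⁻¹¹ F.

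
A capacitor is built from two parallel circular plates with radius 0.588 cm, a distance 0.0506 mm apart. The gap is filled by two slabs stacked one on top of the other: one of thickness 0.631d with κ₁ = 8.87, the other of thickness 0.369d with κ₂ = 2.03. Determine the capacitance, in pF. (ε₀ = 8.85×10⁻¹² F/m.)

C ≈ 75.1 pF

A = π(0.588 cm)² = 1.09×10⁻⁴ m².
Stacked slabs ⇒ two capacitors in series, each with the full plate area.
C₁ = κ₁ε₀A/d₁ = 8.87 × 8.85×10⁻¹² × 1.09×10⁻⁴ / 3.19×10⁻⁵ = 2.67×10⁻¹⁰ F.
C₂ = κ₂ε₀A/d₂ = 2.03 × 8.85×10⁻¹² × 1.09×10⁻⁴ / 1.87×10⁻⁵ = 1.05×10⁻¹⁰ F.
C = (1/C₁ + 1/C₂)⁻¹ = 7.51×10⁻¹¹ F.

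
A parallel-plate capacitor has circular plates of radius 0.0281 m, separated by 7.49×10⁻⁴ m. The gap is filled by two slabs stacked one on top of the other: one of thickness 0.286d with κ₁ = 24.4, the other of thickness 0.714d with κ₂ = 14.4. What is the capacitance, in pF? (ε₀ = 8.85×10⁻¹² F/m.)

C ≈ 478 pF

A = π(0.0281 m)² = 2.48×10⁻³ m².
Stacked slabs ⇒ two capacitors in series, each with the full plate area.
C₁ = κ₁ε₀A/d₁ = 24.4 × 8.85×10⁻¹² × 2.48×10⁻³ / 2.14×10⁻⁴ = 2.50×10⁻⁹ F.
C₂ = κ₂ε₀A/d₂ = 14.4 × 8.85×10⁻¹² × 2.48×10⁻³ / 5.35×10⁻⁴ = 5.91×10⁻¹⁰ F.
C = (1/C₁ + 1/C₂)⁻¹ = 4.78×10⁻¹⁰ F.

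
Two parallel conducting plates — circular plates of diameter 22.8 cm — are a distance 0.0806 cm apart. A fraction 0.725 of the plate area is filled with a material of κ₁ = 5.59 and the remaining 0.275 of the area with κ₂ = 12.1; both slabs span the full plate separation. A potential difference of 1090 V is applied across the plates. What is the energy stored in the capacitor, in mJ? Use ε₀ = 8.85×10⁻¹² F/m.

A = π(22.8/2 cm)² = 4.08×10⁻² m².
Side-by-side slabs ⇒ two capacitors in parallel, each spanning the full gap.
C₁ = κ₁ε₀A₁/d = 5.59 × 8.85×10⁻¹² × 2.96×10⁻² / 8.06×10⁻⁴ = 1.82×10⁻⁹ F.
C₂ = κ₂ε₀A₂/d = 12.1 × 8.85×10⁻¹² × 1.12×10⁻² / 8.06×10⁻⁴ = 1.49×10⁻⁹ F.
C = C₁ + C₂ = 3.31×10⁻⁹ F.
U = ½CV² = ½ × 3.31×10⁻⁹ × (1090)² = 1.97×10⁻³ J.

U ≈ 1.97 mJ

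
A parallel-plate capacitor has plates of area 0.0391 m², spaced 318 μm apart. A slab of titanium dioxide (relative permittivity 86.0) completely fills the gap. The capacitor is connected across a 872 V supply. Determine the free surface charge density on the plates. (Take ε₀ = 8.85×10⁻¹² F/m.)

C = κε₀A/d = 86.0 × 8.85×10⁻¹² × 3.91×10⁻² / 3.18×10⁻⁴ = 9.36×10⁻⁸ F.
σ = Q/A = CV/A = 9.36×10⁻⁸ × 872 / 3.91×10⁻² = 2.09×10⁻³ C/m².

209 nC/cm²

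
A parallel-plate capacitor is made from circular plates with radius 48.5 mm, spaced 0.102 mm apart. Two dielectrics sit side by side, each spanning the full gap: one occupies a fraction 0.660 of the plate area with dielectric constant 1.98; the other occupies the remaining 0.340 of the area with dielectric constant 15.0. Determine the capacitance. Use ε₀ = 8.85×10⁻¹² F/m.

A = π(48.5 mm)² = 7.39×10⁻³ m².
Side-by-side slabs ⇒ two capacitors in parallel, each spanning the full gap.
C₁ = κ₁ε₀A₁/d = 1.98 × 8.85×10⁻¹² × 4.88×10⁻³ / 1.02×10⁻⁴ = 8.38×10⁻¹⁰ F.
C₂ = κ₂ε₀A₂/d = 15.0 × 8.85×10⁻¹² × 2.51×10⁻³ / 1.02×10⁻⁴ = 3.27×10⁻⁹ F.
C = C₁ + C₂ = 4.11×10⁻⁹ F.

C ≈ 4.11 nF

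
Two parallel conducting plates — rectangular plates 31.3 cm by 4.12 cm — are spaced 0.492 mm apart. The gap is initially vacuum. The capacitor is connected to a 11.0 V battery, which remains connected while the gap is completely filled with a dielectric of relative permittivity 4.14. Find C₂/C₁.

C = κε₀A/d scales with κ, so C₂/C₁ = κ = 4.14.

C₂/C₁ ≈ 4.14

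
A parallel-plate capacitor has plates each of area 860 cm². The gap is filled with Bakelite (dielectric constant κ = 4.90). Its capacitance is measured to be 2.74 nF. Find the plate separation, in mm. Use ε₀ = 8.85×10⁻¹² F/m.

1.36 mm

A = 860 cm² = 8.60×10⁻² m².
d = κε₀A/C = 4.90 × 8.85×10⁻¹² × 8.60×10⁻² / 2.74×10⁻⁹ = 1.36×10⁻³ m.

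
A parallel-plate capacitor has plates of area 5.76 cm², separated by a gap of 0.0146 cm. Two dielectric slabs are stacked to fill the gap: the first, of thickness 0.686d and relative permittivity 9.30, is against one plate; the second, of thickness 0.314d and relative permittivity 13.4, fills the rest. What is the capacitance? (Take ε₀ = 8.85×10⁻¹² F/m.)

359 pF

A = 5.76 cm² = 5.76×10⁻⁴ m².
Stacked slabs ⇒ two capacitors in series, each with the full plate area.
C₁ = κ₁ε₀A/d₁ = 9.30 × 8.85×10⁻¹² × 5.76×10⁻⁴ / 1.00×10⁻⁴ = 4.73×10⁻¹⁰ F.
C₂ = κ₂ε₀A/d₂ = 13.4 × 8.85×10⁻¹² × 5.76×10⁻⁴ / 4.58×10⁻⁵ = 1.49×10⁻⁹ F.
C = (1/C₁ + 1/C₂)⁻¹ = 3.59×10⁻¹⁰ F.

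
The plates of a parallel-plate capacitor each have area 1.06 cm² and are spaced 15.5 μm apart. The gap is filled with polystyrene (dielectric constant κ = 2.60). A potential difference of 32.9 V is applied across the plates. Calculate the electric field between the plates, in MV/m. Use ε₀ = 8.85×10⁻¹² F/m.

E = V/d = 32.9 / 1.55×10⁻⁵ = 2.12×10⁶ V/m.

E ≈ 2.12 MV/m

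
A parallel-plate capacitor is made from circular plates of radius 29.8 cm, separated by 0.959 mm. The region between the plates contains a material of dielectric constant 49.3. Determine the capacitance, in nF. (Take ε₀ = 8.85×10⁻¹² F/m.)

C ≈ 127 nF

A = π(29.8 cm)² = 0.279 m².
C = κε₀A/d = 49.3 × 8.85×10⁻¹² × 0.279 / 9.59×10⁻⁴ = 1.27×10⁻⁷ F.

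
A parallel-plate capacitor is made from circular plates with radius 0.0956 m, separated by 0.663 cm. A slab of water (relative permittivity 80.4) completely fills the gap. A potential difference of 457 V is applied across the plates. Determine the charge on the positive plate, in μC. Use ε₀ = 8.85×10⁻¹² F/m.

Q ≈ 1.41 μC

A = π(0.0956 m)² = 2.87×10⁻² m².
C = κε₀A/d = 80.4 × 8.85×10⁻¹² × 2.87×10⁻² / 6.63×10⁻³ = 3.08×10⁻⁹ F.
Q = CV = 3.08×10⁻⁹ × 457 = 1.41×10⁻⁶ C.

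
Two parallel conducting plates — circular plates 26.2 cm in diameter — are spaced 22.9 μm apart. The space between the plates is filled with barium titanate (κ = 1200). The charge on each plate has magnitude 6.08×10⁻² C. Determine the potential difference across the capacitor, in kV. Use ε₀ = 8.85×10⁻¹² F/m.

2.43 kV

A = π(26.2/2 cm)² = 5.39×10⁻² m².
C = κε₀A/d = 1200 × 8.85×10⁻¹² × 5.39×10⁻² / 2.29×10⁻⁵ = 2.50×10⁻⁵ F.
V = Q/C = 6.08×10⁻² / 2.50×10⁻⁵ = 2.43×10³ V.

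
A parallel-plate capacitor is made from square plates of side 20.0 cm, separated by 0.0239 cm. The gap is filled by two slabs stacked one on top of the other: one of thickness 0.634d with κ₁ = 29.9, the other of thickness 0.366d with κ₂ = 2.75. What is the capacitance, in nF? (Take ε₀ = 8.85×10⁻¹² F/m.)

A = (20.0 cm)² = 4.00×10⁻² m².
Stacked slabs ⇒ two capacitors in series, each with the full plate area.
C₁ = κ₁ε₀A/d₁ = 29.9 × 8.85×10⁻¹² × 4.00×10⁻² / 1.52×10⁻⁴ = 6.99×10⁻⁸ F.
C₂ = κ₂ε₀A/d₂ = 2.75 × 8.85×10⁻¹² × 4.00×10⁻² / 8.75×10⁻⁵ = 1.11×10⁻⁸ F.
C = (1/C₁ + 1/C₂)⁻¹ = 9.60×10⁻⁹ F.

C ≈ 9.60 nF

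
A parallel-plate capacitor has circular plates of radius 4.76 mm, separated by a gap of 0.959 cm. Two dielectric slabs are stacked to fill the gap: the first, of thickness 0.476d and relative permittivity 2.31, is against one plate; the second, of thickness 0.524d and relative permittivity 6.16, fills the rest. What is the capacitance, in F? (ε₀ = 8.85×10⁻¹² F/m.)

A = π(4.76 mm)² = 7.12×10⁻⁵ m².
Stacked slabs ⇒ two capacitors in series, each with the full plate area.
C₁ = κ₁ε₀A/d₁ = 2.31 × 8.85×10⁻¹² × 7.12×10⁻⁵ / 4.56×10⁻³ = 3.19×10⁻¹³ F.
C₂ = κ₂ε₀A/d₂ = 6.16 × 8.85×10⁻¹² × 7.12×10⁻⁵ / 5.03×10⁻³ = 7.72×10⁻¹³ F.
C = (1/C₁ + 1/C₂)⁻¹ = 2.26×10⁻¹³ F.

2.26×10⁻¹³ F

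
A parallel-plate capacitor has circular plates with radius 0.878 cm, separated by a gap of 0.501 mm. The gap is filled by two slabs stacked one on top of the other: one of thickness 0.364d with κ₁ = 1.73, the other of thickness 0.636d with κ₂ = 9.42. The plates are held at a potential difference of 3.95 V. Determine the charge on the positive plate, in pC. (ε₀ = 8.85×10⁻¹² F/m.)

Q ≈ 60.8 pC

A = π(0.878 cm)² = 2.42×10⁻⁴ m².
Stacked slabs ⇒ two capacitors in series, each with the full plate area.
C₁ = κ₁ε₀A/d₁ = 1.73 × 8.85×10⁻¹² × 2.42×10⁻⁴ / 1.82×10⁻⁴ = 2.03×10⁻¹¹ F.
C₂ = κ₂ε₀A/d₂ = 9.42 × 8.85×10⁻¹² × 2.42×10⁻⁴ / 3.19×10⁻⁴ = 6.34×10⁻¹¹ F.
C = (1/C₁ + 1/C₂)⁻¹ = 1.54×10⁻¹¹ F.
Q = CV = 1.54×10⁻¹¹ × 3.95 = 6.08×10⁻¹¹ C.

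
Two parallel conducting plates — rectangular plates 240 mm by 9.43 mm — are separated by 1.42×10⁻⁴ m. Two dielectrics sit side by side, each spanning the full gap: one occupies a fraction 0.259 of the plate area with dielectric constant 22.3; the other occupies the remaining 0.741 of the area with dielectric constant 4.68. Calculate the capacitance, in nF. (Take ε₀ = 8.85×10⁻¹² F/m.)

C ≈ 1.30 nF

A = 240 × 9.43 mm² = 2.26×10⁻³ m².
Side-by-side slabs ⇒ two capacitors in parallel, each spanning the full gap.
C₁ = κ₁ε₀A₁/d = 22.3 × 8.85×10⁻¹² × 5.86×10⁻⁴ / 1.42×10⁻⁴ = 8.15×10⁻¹⁰ F.
C₂ = κ₂ε₀A₂/d = 4.68 × 8.85×10⁻¹² × 1.68×10⁻³ / 1.42×10⁻⁴ = 4.89×10⁻¹⁰ F.
C = C₁ + C₂ = 1.30×10⁻⁹ F.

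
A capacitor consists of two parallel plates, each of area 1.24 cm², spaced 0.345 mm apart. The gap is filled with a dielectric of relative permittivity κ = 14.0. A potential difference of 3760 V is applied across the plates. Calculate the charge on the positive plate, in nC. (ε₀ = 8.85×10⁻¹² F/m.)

A = 1.24 cm² = 1.24×10⁻⁴ m².
C = κε₀A/d = 14.0 × 8.85×10⁻¹² × 1.24×10⁻⁴ / 3.45×10⁻⁴ = 4.45×10⁻¹¹ F.
Q = CV = 4.45×10⁻¹¹ × 3760 = 1.67×10⁻⁷ C.

167 nC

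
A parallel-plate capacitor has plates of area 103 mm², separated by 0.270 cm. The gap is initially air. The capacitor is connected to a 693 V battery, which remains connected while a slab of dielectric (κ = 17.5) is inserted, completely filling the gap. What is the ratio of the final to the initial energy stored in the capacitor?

Battery connected ⇒ V is held fixed.
C₂ = 17.5 C₁ and U = ½CV², so U₂/U₁ = C₂/C₁ = 17.5.

U₂/U₁ ≈ 17.5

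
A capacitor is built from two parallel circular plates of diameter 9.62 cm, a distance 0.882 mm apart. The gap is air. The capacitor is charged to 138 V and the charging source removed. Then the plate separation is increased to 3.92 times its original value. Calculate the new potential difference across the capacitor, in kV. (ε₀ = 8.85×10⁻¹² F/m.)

A = π(9.62/2 cm)² = 7.27×10⁻³ m².
Initially C₁ = ε₀A/d = 8.85×10⁻¹² × 7.27×10⁻³ / 8.82×10⁻⁴ = 7.29×10⁻¹¹ F.
V₁ = 1.38×10² V.
Isolated ⇒ Q is held fixed. C₂ = 0.255 C₁ and V = Q/C, so V₂/V₁ = C₁/C₂ = 3.92.
V₂ = 3.92 × 1.38×10² = 5.41×10² V.

0.541 kV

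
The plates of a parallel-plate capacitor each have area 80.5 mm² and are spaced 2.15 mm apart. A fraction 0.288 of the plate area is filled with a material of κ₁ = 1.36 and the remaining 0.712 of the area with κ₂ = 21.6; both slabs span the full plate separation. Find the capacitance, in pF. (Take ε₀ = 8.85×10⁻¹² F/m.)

5.23 pF

A = 80.5 mm² = 8.05×10⁻⁵ m².
Side-by-side slabs ⇒ two capacitors in parallel, each spanning the full gap.
C₁ = κ₁ε₀A₁/d = 1.36 × 8.85×10⁻¹² × 2.32×10⁻⁵ / 2.15×10⁻³ = 1.30×10⁻¹³ F.
C₂ = κ₂ε₀A₂/d = 21.6 × 8.85×10⁻¹² × 5.73×10⁻⁵ / 2.15×10⁻³ = 5.10×10⁻¹² F.
C = C₁ + C₂ = 5.23×10⁻¹² F.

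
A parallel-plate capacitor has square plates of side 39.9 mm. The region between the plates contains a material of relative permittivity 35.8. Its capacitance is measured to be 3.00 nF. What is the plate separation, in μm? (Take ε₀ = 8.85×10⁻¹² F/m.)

168 μm

A = (39.9 mm)² = 1.59×10⁻³ m².
d = κε₀A/C = 35.8 × 8.85×10⁻¹² × 1.59×10⁻³ / 3.00×10⁻⁹ = 1.68×10⁻⁴ m.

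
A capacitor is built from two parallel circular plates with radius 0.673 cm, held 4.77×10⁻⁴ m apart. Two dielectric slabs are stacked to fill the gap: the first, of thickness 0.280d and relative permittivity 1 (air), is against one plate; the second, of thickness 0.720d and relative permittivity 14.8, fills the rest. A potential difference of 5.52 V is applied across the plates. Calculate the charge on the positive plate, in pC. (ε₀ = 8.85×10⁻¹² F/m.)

Q ≈ 44.3 pC

A = π(0.673 cm)² = 1.42×10⁻⁴ m².
Stacked slabs ⇒ two capacitors in series, each with the full plate area.
C₁ = κ₁ε₀A/d₁ = 1.00 × 8.85×10⁻¹² × 1.42×10⁻⁴ / 1.34×10⁻⁴ = 9.43×10⁻¹² F.
C₂ = κ₂ε₀A/d₂ = 14.8 × 8.85×10⁻¹² × 1.42×10⁻⁴ / 3.43×10⁻⁴ = 5.43×10⁻¹¹ F.
C = (1/C₁ + 1/C₂)⁻¹ = 8.03×10⁻¹² F.
Q = CV = 8.03×10⁻¹² × 5.52 = 4.43×10⁻¹¹ C.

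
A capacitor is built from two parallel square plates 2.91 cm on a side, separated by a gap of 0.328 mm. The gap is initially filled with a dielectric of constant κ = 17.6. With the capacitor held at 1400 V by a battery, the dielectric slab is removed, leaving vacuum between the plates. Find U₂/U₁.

U₂/U₁ ≈ 0.0568

Battery connected ⇒ V is held fixed.
C₂ = 0.0568 C₁ and U = ½CV², so U₂/U₁ = C₂/C₁ = 0.0568.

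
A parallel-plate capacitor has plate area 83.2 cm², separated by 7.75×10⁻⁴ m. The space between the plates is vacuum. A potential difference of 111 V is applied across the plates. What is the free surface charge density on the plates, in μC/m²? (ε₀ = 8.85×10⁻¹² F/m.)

1.27 μC/m²

A = 83.2 cm² = 8.32×10⁻³ m².
C = ε₀A/d = 8.85×10⁻¹² × 8.32×10⁻³ / 7.75×10⁻⁴ = 9.50×10⁻¹¹ F.
σ = Q/A = CV/A = 9.50×10⁻¹¹ × 111 / 8.32×10⁻³ = 1.27×10⁻⁶ C/m².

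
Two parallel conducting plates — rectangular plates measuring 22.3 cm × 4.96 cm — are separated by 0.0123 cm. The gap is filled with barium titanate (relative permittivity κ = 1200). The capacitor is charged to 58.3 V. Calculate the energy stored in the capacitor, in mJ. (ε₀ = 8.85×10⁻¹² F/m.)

1.62 mJ

A = 22.3 × 4.96 cm² = 1.11×10⁻² m².
C = κε₀A/d = 1200 × 8.85×10⁻¹² × 1.11×10⁻² / 1.23×10⁻⁴ = 9.55×10⁻⁷ F.
U = ½CV² = ½ × 9.55×10⁻⁷ × (58.3)² = 1.62×10⁻³ J.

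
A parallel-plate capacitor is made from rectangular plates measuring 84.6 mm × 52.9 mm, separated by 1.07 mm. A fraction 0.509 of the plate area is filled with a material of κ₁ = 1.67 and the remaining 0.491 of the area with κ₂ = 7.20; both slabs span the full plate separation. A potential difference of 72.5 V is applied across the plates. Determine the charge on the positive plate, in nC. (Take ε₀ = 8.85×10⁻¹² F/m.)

11.8 nC

A = 84.6 × 52.9 mm² = 4.48×10⁻³ m².
Side-by-side slabs ⇒ two capacitors in parallel, each spanning the full gap.
C₁ = κ₁ε₀A₁/d = 1.67 × 8.85×10⁻¹² × 2.28×10⁻³ / 1.07×10⁻³ = 3.15×10⁻¹¹ F.
C₂ = κ₂ε₀A₂/d = 7.20 × 8.85×10⁻¹² × 2.20×10⁻³ / 1.07×10⁻³ = 1.31×10⁻¹⁰ F.
C = C₁ + C₂ = 1.62×10⁻¹⁰ F.
Q = CV = 1.62×10⁻¹⁰ × 72.5 = 1.18×10⁻⁸ C.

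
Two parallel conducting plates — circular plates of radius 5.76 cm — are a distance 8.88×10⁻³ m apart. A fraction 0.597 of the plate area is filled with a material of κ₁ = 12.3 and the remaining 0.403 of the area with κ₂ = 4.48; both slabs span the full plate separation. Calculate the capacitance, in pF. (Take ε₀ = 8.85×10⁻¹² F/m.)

C ≈ 95.0 pF

A = π(5.76 cm)² = 1.04×10⁻² m².
Side-by-side slabs ⇒ two capacitors in parallel, each spanning the full gap.
C₁ = κ₁ε₀A₁/d = 12.3 × 8.85×10⁻¹² × 6.22×10⁻³ / 8.88×10⁻³ = 7.63×10⁻¹¹ F.
C₂ = κ₂ε₀A₂/d = 4.48 × 8.85×10⁻¹² × 4.20×10⁻³ / 8.88×10⁻³ = 1.88×10⁻¹¹ F.
C = C₁ + C₂ = 9.50×10⁻¹¹ F.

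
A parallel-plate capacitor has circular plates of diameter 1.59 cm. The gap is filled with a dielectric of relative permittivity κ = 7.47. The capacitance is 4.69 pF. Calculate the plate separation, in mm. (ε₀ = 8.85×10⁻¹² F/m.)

2.80 mm

A = π(1.59/2 cm)² = 1.99×10⁻⁴ m².
d = κε₀A/C = 7.47 × 8.85×10⁻¹² × 1.99×10⁻⁴ / 4.69×10⁻¹² = 2.80×10⁻³ m.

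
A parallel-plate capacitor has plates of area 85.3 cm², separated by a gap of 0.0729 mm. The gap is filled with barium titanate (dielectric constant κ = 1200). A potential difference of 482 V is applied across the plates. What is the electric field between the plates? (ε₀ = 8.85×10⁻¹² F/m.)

E = V/d = 482 / 7.29×10⁻⁵ = 6.61×10⁶ V/m.

6.61 MV/m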